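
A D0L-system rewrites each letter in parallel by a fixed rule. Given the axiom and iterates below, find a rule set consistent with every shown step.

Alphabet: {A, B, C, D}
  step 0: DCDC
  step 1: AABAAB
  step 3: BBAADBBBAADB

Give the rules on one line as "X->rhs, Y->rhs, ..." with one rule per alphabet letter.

  step 0 ⇒ step 1: DCDC ⇒ AA·B·AA·B
    C ↦ B
    D ↦ AA
    A ↦ C  (constrained at step 1)
    B ↦ DB  (constrained at step 1)

A->C, B->DB, C->B, D->AA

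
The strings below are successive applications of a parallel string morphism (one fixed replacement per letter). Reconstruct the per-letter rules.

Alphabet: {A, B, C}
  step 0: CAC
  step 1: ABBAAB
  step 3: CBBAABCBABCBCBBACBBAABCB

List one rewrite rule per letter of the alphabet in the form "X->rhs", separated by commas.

A->BA, B->CB, C->AB

  step 0 ⇒ step 1: CAC ⇒ AB·BA·AB
    A ↦ BA
    C ↦ AB
    B ↦ CB  (constrained at step 1)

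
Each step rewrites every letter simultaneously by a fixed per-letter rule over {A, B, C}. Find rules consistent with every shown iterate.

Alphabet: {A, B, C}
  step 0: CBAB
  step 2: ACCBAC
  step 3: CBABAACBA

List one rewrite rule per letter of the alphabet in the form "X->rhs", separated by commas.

A->C, B->A, C->BA

  step 2 ⇒ step 3: ACCBAC ⇒ C·BA·BA·A·C·BA
    A ↦ C
    B ↦ A
    C ↦ BA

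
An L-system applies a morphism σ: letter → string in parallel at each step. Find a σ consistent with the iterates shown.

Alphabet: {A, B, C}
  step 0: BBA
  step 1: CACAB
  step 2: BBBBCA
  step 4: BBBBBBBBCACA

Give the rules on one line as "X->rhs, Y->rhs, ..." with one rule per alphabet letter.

A->B, B->CA, C->B

  step 1 ⇒ step 2: CACAB ⇒ B·B·B·B·CA
    A ↦ B
    B ↦ CA
    C ↦ B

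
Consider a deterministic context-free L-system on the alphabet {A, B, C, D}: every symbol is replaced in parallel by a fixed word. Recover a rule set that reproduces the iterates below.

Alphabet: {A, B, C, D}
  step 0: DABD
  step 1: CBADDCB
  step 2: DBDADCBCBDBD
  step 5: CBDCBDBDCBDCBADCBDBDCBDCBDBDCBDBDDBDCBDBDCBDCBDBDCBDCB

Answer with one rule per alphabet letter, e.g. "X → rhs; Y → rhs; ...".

A->AD, B->D, C->DB, D->CB

  step 1 ⇒ step 2: CBADDCB ⇒ DB·D·AD·CB·CB·DB·D
    A ↦ AD
    B ↦ D
    C ↦ DB
    D ↦ CB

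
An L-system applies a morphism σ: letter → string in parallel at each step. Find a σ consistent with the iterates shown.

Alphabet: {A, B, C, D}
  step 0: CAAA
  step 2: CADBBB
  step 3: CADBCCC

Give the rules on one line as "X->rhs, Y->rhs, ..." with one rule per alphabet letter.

  step 2 ⇒ step 3: CADBBB ⇒ CA·D·B·C·C·C
    A ↦ D
    B ↦ C
    C ↦ CA
    D ↦ B

A->D, B->C, C->CA, D->B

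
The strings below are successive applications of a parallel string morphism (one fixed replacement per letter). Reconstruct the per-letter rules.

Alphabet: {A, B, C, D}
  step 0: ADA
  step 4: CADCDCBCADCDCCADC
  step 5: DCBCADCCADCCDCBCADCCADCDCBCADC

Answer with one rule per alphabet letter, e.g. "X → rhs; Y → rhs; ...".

A->B, B->C, C->DC, D->CA

  step 4 ⇒ step 5: CADCDCBCADCDCCADC ⇒ DC·B·CA·DC·CA·DC·C·DC·B·CA·DC·CA·DC·DC·B·CA·DC
    A ↦ B
    B ↦ C
    C ↦ DC
    D ↦ CA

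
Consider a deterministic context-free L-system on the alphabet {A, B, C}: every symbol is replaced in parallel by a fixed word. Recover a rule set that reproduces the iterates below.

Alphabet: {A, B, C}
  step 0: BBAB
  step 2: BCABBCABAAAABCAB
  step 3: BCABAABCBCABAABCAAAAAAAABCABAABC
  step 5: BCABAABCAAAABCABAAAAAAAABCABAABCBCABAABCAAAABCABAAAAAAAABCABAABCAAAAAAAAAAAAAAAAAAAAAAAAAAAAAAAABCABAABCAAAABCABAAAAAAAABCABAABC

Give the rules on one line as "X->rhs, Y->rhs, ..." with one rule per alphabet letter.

A->AA, B->BC, C->AB

  step 2 ⇒ step 3: BCABBCABAAAABCAB ⇒ BC·AB·AA·BC·BC·AB·AA·BC·AA·AA·AA·AA·BC·AB·AA·BC
    A ↦ AA
    B ↦ BC
    C ↦ AB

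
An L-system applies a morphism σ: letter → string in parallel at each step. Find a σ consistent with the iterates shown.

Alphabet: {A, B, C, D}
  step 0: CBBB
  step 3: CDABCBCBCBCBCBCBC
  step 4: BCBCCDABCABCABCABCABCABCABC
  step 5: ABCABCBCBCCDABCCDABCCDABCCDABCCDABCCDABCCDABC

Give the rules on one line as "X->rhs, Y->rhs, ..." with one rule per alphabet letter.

A->CD, B->A, C->BC, D->BC

  step 4 ⇒ step 5: BCBCCDABCABCABCABCABCABCABC ⇒ A·BC·A·BC·BC·BC·CD·A·BC·CD·A·BC·CD·A·BC·CD·A·BC·CD·A·BC·CD·A·BC·CD·A·BC
    A ↦ CD
    B ↦ A
    C ↦ BC
    D ↦ BC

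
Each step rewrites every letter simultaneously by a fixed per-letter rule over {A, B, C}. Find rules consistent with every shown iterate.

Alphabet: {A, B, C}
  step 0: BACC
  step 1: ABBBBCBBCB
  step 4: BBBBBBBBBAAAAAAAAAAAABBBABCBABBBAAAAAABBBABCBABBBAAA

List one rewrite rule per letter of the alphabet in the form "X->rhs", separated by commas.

  step 0 ⇒ step 1: BACC ⇒ A·BBB·BCB·BCB
    A ↦ BBB
    B ↦ A
    C ↦ BCB

A->BBB, B->A, C->BCB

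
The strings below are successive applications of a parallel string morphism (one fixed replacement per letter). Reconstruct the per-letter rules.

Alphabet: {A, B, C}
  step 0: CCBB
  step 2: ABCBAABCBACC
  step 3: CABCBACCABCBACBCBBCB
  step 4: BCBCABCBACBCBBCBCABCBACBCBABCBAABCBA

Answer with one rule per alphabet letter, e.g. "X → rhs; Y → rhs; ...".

A->C, B->A, C->BCB

  step 3 ⇒ step 4: CABCBACCABCBACBCBBCB ⇒ BCB·C·A·BCB·A·C·BCB·BCB·C·A·BCB·A·C·BCB·A·BCB·A·A·BCB·A
    A ↦ C
    B ↦ A
    C ↦ BCB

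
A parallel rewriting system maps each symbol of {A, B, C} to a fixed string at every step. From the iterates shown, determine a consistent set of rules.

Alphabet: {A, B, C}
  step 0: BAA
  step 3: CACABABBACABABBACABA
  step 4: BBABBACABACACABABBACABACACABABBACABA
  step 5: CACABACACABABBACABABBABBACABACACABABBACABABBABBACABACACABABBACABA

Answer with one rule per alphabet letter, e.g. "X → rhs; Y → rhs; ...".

  step 4 ⇒ step 5: BBABBACABACACABABBACABACACABABBACABA ⇒ CA·CA·BA·CA·CA·BA·B·BA·CA·BA·B·BA·B·BA·CA·BA·CA·CA·BA·B·BA·CA·BA·B·BA·B·BA·CA·BA·CA·CA·BA·B·BA·CA·BA
    A ↦ BA
    B ↦ CA
    C ↦ B

A->BA, B->CA, C->B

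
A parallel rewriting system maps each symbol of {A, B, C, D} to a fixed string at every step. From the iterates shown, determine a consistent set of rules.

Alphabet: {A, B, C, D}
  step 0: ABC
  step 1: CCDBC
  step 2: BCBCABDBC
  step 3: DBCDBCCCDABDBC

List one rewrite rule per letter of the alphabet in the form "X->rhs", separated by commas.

A->CC, B->D, C->BC, D->AB

  step 2 ⇒ step 3: BCBCABDBC ⇒ D·BC·D·BC·CC·D·AB·D·BC
    A ↦ CC
    B ↦ D
    C ↦ BC
    D ↦ AB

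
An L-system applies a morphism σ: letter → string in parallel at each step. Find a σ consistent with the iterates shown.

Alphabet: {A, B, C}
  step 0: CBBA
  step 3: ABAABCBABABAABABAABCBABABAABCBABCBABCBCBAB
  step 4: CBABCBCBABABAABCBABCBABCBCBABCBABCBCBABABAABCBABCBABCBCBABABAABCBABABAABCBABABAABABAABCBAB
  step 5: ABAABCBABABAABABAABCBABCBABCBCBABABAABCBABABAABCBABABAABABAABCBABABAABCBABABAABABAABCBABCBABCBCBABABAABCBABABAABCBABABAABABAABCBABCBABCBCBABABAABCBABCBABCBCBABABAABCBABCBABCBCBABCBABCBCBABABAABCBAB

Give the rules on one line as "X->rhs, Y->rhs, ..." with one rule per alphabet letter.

A->CB, B->AB, C->ABA

  step 4 ⇒ step 5: CBABCBCBABABAABCBABCBABCBCBABCBABCBCBABABAABCBABCBABCBCBABABAABCBABABAABCBABABAABABAABCBAB ⇒ ABA·AB·CB·AB·ABA·AB·ABA·AB·CB·AB·CB·AB·CB·CB·AB·ABA·AB·CB·AB·ABA·AB·CB·AB·ABA·AB·ABA·AB·CB·AB·ABA·AB·CB·AB·ABA·AB·ABA·AB·CB·AB·CB·AB·CB·CB·AB·ABA·AB·CB·AB·ABA·AB·CB·AB·ABA·AB·ABA·AB·CB·AB·CB·AB·CB·CB·AB·ABA·AB·CB·AB·CB·AB·CB·CB·AB·ABA·AB·CB·AB·CB·AB·CB·CB·AB·CB·AB·CB·CB·AB·ABA·AB·CB·AB
    A ↦ CB
    B ↦ AB
    C ↦ ABA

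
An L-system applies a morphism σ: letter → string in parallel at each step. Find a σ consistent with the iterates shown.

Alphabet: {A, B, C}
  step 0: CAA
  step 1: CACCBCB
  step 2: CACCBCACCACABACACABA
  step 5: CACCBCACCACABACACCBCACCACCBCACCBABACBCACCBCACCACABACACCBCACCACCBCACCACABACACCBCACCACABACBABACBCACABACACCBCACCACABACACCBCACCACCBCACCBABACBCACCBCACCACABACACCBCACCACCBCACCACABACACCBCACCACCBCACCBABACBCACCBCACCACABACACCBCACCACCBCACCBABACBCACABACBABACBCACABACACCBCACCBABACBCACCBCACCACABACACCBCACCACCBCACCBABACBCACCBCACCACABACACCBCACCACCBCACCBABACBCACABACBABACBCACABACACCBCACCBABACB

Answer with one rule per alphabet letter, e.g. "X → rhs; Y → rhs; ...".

A->CB, B->ABA, C->CAC

  step 1 ⇒ step 2: CACCBCB ⇒ CAC·CB·CAC·CAC·ABA·CAC·ABA
    A ↦ CB
    B ↦ ABA
    C ↦ CAC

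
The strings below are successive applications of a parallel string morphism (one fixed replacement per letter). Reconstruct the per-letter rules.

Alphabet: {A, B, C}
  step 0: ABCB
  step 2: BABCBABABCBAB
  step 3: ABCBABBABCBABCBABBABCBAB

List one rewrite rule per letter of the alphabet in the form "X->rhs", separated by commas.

  step 2 ⇒ step 3: BABCBABABCBAB ⇒ AB·CB·AB·B·AB·CB·AB·CB·AB·B·AB·CB·AB
    A ↦ CB
    B ↦ AB
    C ↦ B

A->CB, B->AB, C->B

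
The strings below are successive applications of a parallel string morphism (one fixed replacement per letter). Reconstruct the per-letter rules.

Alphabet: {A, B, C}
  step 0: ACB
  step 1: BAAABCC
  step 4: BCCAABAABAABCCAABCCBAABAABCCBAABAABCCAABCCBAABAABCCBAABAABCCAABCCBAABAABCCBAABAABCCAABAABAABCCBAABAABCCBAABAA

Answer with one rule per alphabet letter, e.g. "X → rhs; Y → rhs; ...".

A->BAA, B->BCC, C->A

  step 0 ⇒ step 1: ACB ⇒ BAA·A·BCC
    A ↦ BAA
    B ↦ BCC
    C ↦ A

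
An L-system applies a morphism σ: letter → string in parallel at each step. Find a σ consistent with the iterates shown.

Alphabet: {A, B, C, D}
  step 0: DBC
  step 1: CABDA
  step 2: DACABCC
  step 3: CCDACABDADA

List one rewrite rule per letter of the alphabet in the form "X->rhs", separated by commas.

  step 2 ⇒ step 3: DACABCC ⇒ C·C·DA·C·AB·DA·DA
    A ↦ C
    B ↦ AB
    C ↦ DA
    D ↦ C

A->C, B->AB, C->DA, D->C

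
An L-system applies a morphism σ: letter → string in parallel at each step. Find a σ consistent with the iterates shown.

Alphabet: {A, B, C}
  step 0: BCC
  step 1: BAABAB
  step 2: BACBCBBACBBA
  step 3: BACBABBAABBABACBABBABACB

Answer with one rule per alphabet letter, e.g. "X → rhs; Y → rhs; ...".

  step 2 ⇒ step 3: BACBCBBACBBA ⇒ BA·CB·AB·BA·AB·BA·BA·CB·AB·BA·BA·CB
    A ↦ CB
    B ↦ BA
    C ↦ AB

A->CB, B->BA, C->AB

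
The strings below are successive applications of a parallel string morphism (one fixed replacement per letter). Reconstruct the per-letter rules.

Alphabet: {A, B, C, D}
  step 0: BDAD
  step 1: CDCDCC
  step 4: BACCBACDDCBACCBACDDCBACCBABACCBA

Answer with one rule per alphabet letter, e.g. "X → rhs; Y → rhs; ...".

  step 0 ⇒ step 1: BDAD ⇒ CD·C·DC·C
    A ↦ DC
    B ↦ CD
    D ↦ C
    C ↦ BA  (constrained at step 1)

A->DC, B->CD, C->BA, D->C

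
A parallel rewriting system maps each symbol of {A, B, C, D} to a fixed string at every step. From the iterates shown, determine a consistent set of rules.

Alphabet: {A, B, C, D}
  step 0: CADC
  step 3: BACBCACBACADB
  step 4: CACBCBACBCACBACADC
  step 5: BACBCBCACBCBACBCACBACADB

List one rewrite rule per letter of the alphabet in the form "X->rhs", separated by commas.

  step 4 ⇒ step 5: CACBCBACBCACBACADC ⇒ B·AC·B·C·B·C·AC·B·C·B·AC·B·C·AC·B·AC·AD·B
    A ↦ AC
    B ↦ C
    C ↦ B
    D ↦ AD

A->AC, B->C, C->B, D->AD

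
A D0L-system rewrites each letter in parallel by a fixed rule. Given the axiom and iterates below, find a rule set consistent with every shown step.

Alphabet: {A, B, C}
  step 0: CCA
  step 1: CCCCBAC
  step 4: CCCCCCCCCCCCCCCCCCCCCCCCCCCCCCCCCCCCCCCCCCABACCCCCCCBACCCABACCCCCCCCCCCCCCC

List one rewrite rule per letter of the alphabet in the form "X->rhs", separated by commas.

  step 0 ⇒ step 1: CCA ⇒ CC·CC·BAC
    A ↦ BAC
    C ↦ CC
    B ↦ CCA  (constrained at step 1)

A->BAC, B->CCA, C->CC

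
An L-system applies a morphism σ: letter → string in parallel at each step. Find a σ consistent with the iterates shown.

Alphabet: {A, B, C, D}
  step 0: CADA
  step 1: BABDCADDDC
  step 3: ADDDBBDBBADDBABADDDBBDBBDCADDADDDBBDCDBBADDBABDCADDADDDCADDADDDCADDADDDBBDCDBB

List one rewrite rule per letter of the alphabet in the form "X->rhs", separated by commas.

  step 0 ⇒ step 1: CADA ⇒ BAB·DC·ADD·DC
    A ↦ DC
    C ↦ BAB
    D ↦ ADD
    B ↦ DBB  (constrained at step 1)

A->DC, B->DBB, C->BAB, D->ADD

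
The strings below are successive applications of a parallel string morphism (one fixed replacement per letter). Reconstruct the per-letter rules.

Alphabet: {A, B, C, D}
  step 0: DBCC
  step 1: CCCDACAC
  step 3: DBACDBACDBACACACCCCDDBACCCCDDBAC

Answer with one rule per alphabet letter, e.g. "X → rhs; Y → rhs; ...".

A->DB, B->CD, C->AC, D->CC

  step 0 ⇒ step 1: DBCC ⇒ CC·CD·AC·AC
    B ↦ CD
    C ↦ AC
    D ↦ CC
    A ↦ DB  (constrained at step 1)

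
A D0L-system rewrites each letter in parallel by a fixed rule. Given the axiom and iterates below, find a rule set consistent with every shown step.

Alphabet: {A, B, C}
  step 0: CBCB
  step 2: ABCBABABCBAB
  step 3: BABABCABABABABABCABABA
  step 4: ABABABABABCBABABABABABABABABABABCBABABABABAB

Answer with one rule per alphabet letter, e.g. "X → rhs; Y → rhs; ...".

  step 3 ⇒ step 4: BABABCABABABABABCABABA ⇒ A·BAB·A·BAB·A·BC·BAB·A·BAB·A·BAB·A·BAB·A·BAB·A·BC·BAB·A·BAB·A·BAB
    A ↦ BAB
    B ↦ A
    C ↦ BC

A->BAB, B->A, C->BC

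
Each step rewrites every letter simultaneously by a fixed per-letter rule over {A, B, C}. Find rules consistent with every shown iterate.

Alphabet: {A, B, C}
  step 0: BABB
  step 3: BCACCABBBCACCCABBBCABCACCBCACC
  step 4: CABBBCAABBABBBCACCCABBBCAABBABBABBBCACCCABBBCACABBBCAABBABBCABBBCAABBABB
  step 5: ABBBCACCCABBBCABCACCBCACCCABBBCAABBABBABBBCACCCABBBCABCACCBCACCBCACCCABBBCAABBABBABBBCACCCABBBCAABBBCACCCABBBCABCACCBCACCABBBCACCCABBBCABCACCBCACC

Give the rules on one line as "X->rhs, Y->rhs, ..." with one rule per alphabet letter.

  step 4 ⇒ step 5: CABBBCAABBABBBCACCCABBBCAABBABBABBBCACCCABBBCACABBBCAABBABBCABBBCAABBABB ⇒ ABB·BCA·C·C·C·ABB·BCA·BCA·C·C·BCA·C·C·C·ABB·BCA·ABB·ABB·ABB·BCA·C·C·C·ABB·BCA·BCA·C·C·BCA·C·C·BCA·C·C·C·ABB·BCA·ABB·ABB·ABB·BCA·C·C·C·ABB·BCA·ABB·BCA·C·C·C·ABB·BCA·BCA·C·C·BCA·C·C·ABB·BCA·C·C·C·ABB·BCA·BCA·C·C·BCA·C·C
    A ↦ BCA
    B ↦ C
    C ↦ ABB

A->BCA, B->C, C->ABB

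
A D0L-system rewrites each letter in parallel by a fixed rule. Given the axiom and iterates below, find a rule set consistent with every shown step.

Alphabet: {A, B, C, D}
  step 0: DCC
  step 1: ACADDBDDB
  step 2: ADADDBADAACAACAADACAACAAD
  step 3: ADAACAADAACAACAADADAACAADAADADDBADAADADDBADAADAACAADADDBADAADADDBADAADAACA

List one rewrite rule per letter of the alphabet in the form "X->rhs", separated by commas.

A->ADA, B->AD, C->DDB, D->ACA

  step 2 ⇒ step 3: ADADDBADAACAACAADACAACAAD ⇒ ADA·ACA·ADA·ACA·ACA·AD·ADA·ACA·ADA·ADA·DDB·ADA·ADA·DDB·ADA·ADA·ACA·ADA·DDB·ADA·ADA·DDB·ADA·ADA·ACA
    A ↦ ADA
    B ↦ AD
    C ↦ DDB
    D ↦ ACA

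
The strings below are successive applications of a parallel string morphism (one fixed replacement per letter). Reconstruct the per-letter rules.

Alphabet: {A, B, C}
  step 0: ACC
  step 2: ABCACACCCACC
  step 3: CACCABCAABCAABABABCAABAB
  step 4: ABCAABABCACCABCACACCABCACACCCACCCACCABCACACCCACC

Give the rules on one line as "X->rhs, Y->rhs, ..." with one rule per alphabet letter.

A->CA, B->CC, C->AB

  step 3 ⇒ step 4: CACCABCAABCAABABABCAABAB ⇒ AB·CA·AB·AB·CA·CC·AB·CA·CA·CC·AB·CA·CA·CC·CA·CC·CA·CC·AB·CA·CA·CC·CA·CC
    A ↦ CA
    B ↦ CC
    C ↦ AB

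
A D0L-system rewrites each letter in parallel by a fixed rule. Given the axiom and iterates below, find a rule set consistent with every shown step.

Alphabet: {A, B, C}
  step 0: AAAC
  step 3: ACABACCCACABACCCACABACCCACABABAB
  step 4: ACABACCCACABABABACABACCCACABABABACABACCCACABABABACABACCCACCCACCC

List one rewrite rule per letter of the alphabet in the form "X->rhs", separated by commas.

A->AC, B->CC, C->AB

  step 3 ⇒ step 4: ACABACCCACABACCCACABACCCACABABAB ⇒ AC·AB·AC·CC·AC·AB·AB·AB·AC·AB·AC·CC·AC·AB·AB·AB·AC·AB·AC·CC·AC·AB·AB·AB·AC·AB·AC·CC·AC·CC·AC·CC
    A ↦ AC
    B ↦ CC
    C ↦ AB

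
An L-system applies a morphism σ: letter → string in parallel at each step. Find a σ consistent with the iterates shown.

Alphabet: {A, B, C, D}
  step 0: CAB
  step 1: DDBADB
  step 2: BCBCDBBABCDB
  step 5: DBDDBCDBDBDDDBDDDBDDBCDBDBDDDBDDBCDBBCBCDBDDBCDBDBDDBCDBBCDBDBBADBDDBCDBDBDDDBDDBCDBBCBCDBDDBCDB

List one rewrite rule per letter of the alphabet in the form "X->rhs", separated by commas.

A->BA, B->DB, C->DD, D->BC

  step 1 ⇒ step 2: DDBADB ⇒ BC·BC·DB·BA·BC·DB
    A ↦ BA
    B ↦ DB
    D ↦ BC
  step 0 ⇒ step 1: CAB ⇒ DD·BA·DB
    C ↦ DD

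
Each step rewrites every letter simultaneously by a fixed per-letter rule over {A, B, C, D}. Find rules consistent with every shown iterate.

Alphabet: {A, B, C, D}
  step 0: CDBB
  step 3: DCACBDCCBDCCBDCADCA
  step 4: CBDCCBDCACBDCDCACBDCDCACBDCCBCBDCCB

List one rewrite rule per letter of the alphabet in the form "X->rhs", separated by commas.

  step 3 ⇒ step 4: DCACBDCCBDCCBDCADCA ⇒ CB·DC·CB·DC·A·CB·DC·DC·A·CB·DC·DC·A·CB·DC·CB·CB·DC·CB
    A ↦ CB
    B ↦ A
    C ↦ DC
    D ↦ CB

A->CB, B->A, C->DC, D->CB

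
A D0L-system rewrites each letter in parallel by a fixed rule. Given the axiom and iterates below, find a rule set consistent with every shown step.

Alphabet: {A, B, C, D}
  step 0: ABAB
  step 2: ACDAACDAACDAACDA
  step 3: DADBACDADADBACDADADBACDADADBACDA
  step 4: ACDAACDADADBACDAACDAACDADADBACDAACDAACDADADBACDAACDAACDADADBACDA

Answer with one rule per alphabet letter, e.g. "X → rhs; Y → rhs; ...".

A->DA, B->DA, C->DB, D->AC

  step 3 ⇒ step 4: DADBACDADADBACDADADBACDADADBACDA ⇒ AC·DA·AC·DA·DA·DB·AC·DA·AC·DA·AC·DA·DA·DB·AC·DA·AC·DA·AC·DA·DA·DB·AC·DA·AC·DA·AC·DA·DA·DB·AC·DA
    A ↦ DA
    B ↦ DA
    C ↦ DB
    D ↦ AC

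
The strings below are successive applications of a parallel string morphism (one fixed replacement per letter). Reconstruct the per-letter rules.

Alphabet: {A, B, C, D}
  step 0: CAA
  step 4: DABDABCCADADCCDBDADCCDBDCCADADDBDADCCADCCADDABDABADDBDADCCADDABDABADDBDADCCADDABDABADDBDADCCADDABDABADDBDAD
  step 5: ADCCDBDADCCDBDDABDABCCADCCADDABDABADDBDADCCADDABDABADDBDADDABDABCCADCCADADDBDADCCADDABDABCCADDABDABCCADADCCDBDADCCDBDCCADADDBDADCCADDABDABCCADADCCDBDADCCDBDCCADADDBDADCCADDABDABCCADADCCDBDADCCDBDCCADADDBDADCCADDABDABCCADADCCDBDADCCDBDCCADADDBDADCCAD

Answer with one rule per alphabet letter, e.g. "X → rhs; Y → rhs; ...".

  step 4 ⇒ step 5: DABDABCCADADCCDBDADCCDBDCCADADDBDADCCADCCADDABDABADDBDADCCADDABDABADDBDADCCADDABDABADDBDADCCADDABDABADDBDAD ⇒ AD·CC·DBD·AD·CC·DBD·DAB·DAB·CC·AD·CC·AD·DAB·DAB·AD·DBD·AD·CC·AD·DAB·DAB·AD·DBD·AD·DAB·DAB·CC·AD·CC·AD·AD·DBD·AD·CC·AD·DAB·DAB·CC·AD·DAB·DAB·CC·AD·AD·CC·DBD·AD·CC·DBD·CC·AD·AD·DBD·AD·CC·AD·DAB·DAB·CC·AD·AD·CC·DBD·AD·CC·DBD·CC·AD·AD·DBD·AD·CC·AD·DAB·DAB·CC·AD·AD·CC·DBD·AD·CC·DBD·CC·AD·AD·DBD·AD·CC·AD·DAB·DAB·CC·AD·AD·CC·DBD·AD·CC·DBD·CC·AD·AD·DBD·AD·CC·AD
    A ↦ CC
    B ↦ DBD
    C ↦ DAB
    D ↦ AD

A->CC, B->DBD, C->DAB, D->AD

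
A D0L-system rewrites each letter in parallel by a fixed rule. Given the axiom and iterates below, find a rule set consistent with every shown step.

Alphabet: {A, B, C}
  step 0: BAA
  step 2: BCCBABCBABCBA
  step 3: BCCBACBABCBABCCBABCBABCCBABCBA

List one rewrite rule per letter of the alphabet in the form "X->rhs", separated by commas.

A->BA, B->BC, C->CBA

  step 2 ⇒ step 3: BCCBABCBABCBA ⇒ BC·CBA·CBA·BC·BA·BC·CBA·BC·BA·BC·CBA·BC·BA
    A ↦ BA
    B ↦ BC
    C ↦ CBA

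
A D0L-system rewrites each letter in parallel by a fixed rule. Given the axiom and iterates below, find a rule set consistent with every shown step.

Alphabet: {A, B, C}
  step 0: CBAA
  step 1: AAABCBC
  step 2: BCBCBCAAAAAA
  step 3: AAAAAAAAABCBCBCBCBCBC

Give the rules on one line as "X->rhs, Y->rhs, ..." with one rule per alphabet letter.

  step 2 ⇒ step 3: BCBCBCAAAAAA ⇒ A·AA·A·AA·A·AA·BC·BC·BC·BC·BC·BC
    A ↦ BC
    B ↦ A
    C ↦ AA

A->BC, B->A, C->AA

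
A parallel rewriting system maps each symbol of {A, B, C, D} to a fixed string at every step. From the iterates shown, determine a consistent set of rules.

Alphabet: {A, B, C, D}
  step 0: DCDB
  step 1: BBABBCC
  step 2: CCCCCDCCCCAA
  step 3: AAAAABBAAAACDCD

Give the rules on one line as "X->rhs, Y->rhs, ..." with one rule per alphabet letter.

  step 2 ⇒ step 3: CCCCCDCCCCAA ⇒ A·A·A·A·A·BB·A·A·A·A·CD·CD
    A ↦ CD
    C ↦ A
    D ↦ BB
  step 0 ⇒ step 1: DCDB ⇒ BB·A·BB·CC
    B ↦ CC

A->CD, B->CC, C->A, D->BB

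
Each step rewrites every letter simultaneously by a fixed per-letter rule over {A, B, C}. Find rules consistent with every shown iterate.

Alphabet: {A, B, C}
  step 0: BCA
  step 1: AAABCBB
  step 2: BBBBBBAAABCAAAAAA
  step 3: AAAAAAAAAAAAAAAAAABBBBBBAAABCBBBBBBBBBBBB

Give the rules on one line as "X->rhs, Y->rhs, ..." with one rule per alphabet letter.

  step 2 ⇒ step 3: BBBBBBAAABCAAAAAA ⇒ AAA·AAA·AAA·AAA·AAA·AAA·BB·BB·BB·AAA·BC·BB·BB·BB·BB·BB·BB
    A ↦ BB
    B ↦ AAA
    C ↦ BC

A->BB, B->AAA, C->BC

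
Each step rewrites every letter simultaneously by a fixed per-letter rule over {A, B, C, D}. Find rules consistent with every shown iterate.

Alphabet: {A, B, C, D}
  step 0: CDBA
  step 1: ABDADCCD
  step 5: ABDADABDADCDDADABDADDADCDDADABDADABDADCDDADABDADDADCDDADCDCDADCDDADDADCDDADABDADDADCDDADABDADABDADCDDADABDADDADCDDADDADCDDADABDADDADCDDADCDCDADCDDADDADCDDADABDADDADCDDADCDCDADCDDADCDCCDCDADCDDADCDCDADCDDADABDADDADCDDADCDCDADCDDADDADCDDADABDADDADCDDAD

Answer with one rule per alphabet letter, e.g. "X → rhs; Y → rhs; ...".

A->CD, B->C, C->AB, D->DAD

  step 0 ⇒ step 1: CDBA ⇒ AB·DAD·C·CD
    A ↦ CD
    B ↦ C
    C ↦ AB
    D ↦ DAD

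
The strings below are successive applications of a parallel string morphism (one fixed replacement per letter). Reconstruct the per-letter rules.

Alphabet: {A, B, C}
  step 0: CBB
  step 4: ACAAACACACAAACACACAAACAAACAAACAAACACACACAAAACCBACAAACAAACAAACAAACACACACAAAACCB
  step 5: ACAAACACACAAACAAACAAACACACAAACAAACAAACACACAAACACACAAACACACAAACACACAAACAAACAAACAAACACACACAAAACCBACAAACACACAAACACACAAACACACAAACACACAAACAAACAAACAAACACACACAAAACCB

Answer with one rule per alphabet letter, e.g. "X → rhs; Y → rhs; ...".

A->AC, B->CCB, C->AA

  step 4 ⇒ step 5: ACAAACACACAAACACACAAACAAACAAACAAACACACACAAAACCBACAAACAAACAAACAAACACACACAAAACCB ⇒ AC·AA·AC·AC·AC·AA·AC·AA·AC·AA·AC·AC·AC·AA·AC·AA·AC·AA·AC·AC·AC·AA·AC·AC·AC·AA·AC·AC·AC·AA·AC·AC·AC·AA·AC·AA·AC·AA·AC·AA·AC·AC·AC·AC·AA·AA·CCB·AC·AA·AC·AC·AC·AA·AC·AC·AC·AA·AC·AC·AC·AA·AC·AC·AC·AA·AC·AA·AC·AA·AC·AA·AC·AC·AC·AC·AA·AA·CCB
    A ↦ AC
    B ↦ CCB
    C ↦ AA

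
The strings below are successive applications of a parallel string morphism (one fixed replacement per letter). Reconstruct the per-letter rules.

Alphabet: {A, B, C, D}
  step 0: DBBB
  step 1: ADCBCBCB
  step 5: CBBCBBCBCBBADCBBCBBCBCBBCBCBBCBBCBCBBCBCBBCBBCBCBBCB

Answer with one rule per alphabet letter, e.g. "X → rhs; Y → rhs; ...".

  step 0 ⇒ step 1: DBBB ⇒ AD·CB·CB·CB
    B ↦ CB
    D ↦ AD
    A ↦ B  (constrained at step 1)
    C ↦ B  (constrained at step 1)

A->B, B->CB, C->B, D->AD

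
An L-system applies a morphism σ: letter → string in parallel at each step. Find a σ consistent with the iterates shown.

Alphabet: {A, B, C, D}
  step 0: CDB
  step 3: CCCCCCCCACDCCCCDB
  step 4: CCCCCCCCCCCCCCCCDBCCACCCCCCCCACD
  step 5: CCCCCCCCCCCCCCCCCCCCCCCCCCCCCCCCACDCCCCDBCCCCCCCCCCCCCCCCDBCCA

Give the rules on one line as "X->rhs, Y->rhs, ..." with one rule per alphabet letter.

  step 4 ⇒ step 5: CCCCCCCCCCCCCCCCDBCCACCCCCCCCACD ⇒ CC·CC·CC·CC·CC·CC·CC·CC·CC·CC·CC·CC·CC·CC·CC·CC·A·CD·CC·CC·DB·CC·CC·CC·CC·CC·CC·CC·CC·DB·CC·A
    A ↦ DB
    B ↦ CD
    C ↦ CC
    D ↦ A

A->DB, B->CD, C->CC, D->A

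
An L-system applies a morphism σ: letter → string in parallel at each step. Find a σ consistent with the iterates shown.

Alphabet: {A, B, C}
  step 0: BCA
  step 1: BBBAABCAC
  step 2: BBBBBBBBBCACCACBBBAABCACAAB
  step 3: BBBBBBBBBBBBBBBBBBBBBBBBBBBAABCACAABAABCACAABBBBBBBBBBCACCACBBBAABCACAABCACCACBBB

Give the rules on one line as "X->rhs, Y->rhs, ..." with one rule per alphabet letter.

A->CAC, B->BBB, C->AAB

  step 2 ⇒ step 3: BBBBBBBBBCACCACBBBAABCACAAB ⇒ BBB·BBB·BBB·BBB·BBB·BBB·BBB·BBB·BBB·AAB·CAC·AAB·AAB·CAC·AAB·BBB·BBB·BBB·CAC·CAC·BBB·AAB·CAC·AAB·CAC·CAC·BBB
    A ↦ CAC
    B ↦ BBB
    C ↦ AAB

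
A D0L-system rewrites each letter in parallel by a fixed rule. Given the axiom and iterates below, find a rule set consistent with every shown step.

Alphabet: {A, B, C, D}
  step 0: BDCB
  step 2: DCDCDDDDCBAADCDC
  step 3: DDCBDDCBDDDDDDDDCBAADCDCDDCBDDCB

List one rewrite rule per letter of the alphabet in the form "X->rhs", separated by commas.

A->DC, B->AA, C->CB, D->DD

  step 2 ⇒ step 3: DCDCDDDDCBAADCDC ⇒ DD·CB·DD·CB·DD·DD·DD·DD·CB·AA·DC·DC·DD·CB·DD·CB
    A ↦ DC
    B ↦ AA
    C ↦ CB
    D ↦ DD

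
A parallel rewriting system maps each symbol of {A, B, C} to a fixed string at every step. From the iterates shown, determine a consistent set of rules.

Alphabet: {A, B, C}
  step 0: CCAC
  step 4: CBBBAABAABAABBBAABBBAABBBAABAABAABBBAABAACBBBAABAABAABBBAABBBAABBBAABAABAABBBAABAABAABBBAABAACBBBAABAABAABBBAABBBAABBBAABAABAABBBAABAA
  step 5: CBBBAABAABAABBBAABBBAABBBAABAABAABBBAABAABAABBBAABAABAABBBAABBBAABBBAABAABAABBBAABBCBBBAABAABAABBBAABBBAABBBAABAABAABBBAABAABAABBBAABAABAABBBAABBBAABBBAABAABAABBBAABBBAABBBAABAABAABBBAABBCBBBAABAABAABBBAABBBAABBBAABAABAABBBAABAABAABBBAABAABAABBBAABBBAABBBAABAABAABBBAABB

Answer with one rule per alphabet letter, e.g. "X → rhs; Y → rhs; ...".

A->B, B->BAA, C->CBB

  step 4 ⇒ step 5: CBBBAABAABAABBBAABBBAABBBAABAABAABBBAABAACBBBAABAABAABBBAABBBAABBBAABAABAABBBAABAABAABBBAABAACBBBAABAABAABBBAABBBAABBBAABAABAABBBAABAA ⇒ CBB·BAA·BAA·BAA·B·B·BAA·B·B·BAA·B·B·BAA·BAA·BAA·B·B·BAA·BAA·BAA·B·B·BAA·BAA·BAA·B·B·BAA·B·B·BAA·B·B·BAA·BAA·BAA·B·B·BAA·B·B·CBB·BAA·BAA·BAA·B·B·BAA·B·B·BAA·B·B·BAA·BAA·BAA·B·B·BAA·BAA·BAA·B·B·BAA·BAA·BAA·B·B·BAA·B·B·BAA·B·B·BAA·BAA·BAA·B·B·BAA·B·B·BAA·B·B·BAA·BAA·BAA·B·B·BAA·B·B·CBB·BAA·BAA·BAA·B·B·BAA·B·B·BAA·B·B·BAA·BAA·BAA·B·B·BAA·BAA·BAA·B·B·BAA·BAA·BAA·B·B·BAA·B·B·BAA·B·B·BAA·BAA·BAA·B·B·BAA·B·B
    A ↦ B
    B ↦ BAA
    C ↦ CBB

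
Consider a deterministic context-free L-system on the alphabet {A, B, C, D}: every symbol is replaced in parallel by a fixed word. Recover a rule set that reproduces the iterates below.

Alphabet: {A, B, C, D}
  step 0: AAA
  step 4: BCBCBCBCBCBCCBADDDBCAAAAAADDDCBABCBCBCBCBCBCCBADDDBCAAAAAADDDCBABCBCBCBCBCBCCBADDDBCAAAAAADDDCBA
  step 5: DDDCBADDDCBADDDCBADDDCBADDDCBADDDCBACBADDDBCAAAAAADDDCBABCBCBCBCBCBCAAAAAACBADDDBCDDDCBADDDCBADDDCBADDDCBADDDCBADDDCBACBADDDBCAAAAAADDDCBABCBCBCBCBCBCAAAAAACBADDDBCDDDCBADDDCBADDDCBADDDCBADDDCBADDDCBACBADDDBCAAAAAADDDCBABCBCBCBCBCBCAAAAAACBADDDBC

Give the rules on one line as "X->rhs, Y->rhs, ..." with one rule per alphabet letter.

  step 4 ⇒ step 5: BCBCBCBCBCBCCBADDDBCAAAAAADDDCBABCBCBCBCBCBCCBADDDBCAAAAAADDDCBABCBCBCBCBCBCCBADDDBCAAAAAADDDCBA ⇒ DDD·CBA·DDD·CBA·DDD·CBA·DDD·CBA·DDD·CBA·DDD·CBA·CBA·DDD·BC·AA·AA·AA·DDD·CBA·BC·BC·BC·BC·BC·BC·AA·AA·AA·CBA·DDD·BC·DDD·CBA·DDD·CBA·DDD·CBA·DDD·CBA·DDD·CBA·DDD·CBA·CBA·DDD·BC·AA·AA·AA·DDD·CBA·BC·BC·BC·BC·BC·BC·AA·AA·AA·CBA·DDD·BC·DDD·CBA·DDD·CBA·DDD·CBA·DDD·CBA·DDD·CBA·DDD·CBA·CBA·DDD·BC·AA·AA·AA·DDD·CBA·BC·BC·BC·BC·BC·BC·AA·AA·AA·CBA·DDD·BC
    A ↦ BC
    B ↦ DDD
    C ↦ CBA
    D ↦ AA

A->BC, B->DDD, C->CBA, D->AA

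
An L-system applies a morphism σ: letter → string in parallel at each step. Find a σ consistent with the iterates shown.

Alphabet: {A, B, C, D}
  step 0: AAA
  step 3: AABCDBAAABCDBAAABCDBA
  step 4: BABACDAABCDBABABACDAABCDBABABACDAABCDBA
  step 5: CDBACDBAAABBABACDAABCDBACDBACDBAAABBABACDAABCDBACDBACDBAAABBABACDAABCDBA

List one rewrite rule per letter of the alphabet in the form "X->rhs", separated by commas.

  step 4 ⇒ step 5: BABACDAABCDBABABACDAABCDBABABACDAABCDBA ⇒ CD·BA·CD·BA·AA·B·BA·BA·CD·AA·B·CD·BA·CD·BA·CD·BA·AA·B·BA·BA·CD·AA·B·CD·BA·CD·BA·CD·BA·AA·B·BA·BA·CD·AA·B·CD·BA
    A ↦ BA
    B ↦ CD
    C ↦ AA
    D ↦ B

A->BA, B->CD, C->AA, D->B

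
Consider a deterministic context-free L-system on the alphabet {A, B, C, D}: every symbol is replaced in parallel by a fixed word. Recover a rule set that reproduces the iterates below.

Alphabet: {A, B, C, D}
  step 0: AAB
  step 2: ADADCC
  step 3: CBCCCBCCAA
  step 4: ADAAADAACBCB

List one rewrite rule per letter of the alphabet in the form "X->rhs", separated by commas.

A->CB, B->D, C->A, D->CC

  step 3 ⇒ step 4: CBCCCBCCAA ⇒ A·D·A·A·A·D·A·A·CB·CB
    A ↦ CB
    B ↦ D
    C ↦ A
  step 2 ⇒ step 3: ADADCC ⇒ CB·CC·CB·CC·A·A
    D ↦ CC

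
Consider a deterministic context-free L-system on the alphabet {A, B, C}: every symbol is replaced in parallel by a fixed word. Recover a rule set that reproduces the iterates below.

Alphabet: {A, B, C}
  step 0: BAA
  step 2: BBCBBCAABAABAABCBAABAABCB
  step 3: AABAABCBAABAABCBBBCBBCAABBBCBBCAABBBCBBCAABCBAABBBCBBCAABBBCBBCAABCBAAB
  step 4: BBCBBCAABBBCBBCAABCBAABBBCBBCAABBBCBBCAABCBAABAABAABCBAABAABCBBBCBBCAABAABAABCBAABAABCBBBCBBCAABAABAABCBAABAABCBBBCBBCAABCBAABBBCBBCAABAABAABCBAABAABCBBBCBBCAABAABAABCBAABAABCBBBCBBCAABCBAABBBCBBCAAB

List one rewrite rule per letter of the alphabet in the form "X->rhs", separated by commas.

A->BBC, B->AAB, C->CB

  step 3 ⇒ step 4: AABAABCBAABAABCBBBCBBCAABBBCBBCAABBBCBBCAABCBAABBBCBBCAABBBCBBCAABCBAAB ⇒ BBC·BBC·AAB·BBC·BBC·AAB·CB·AAB·BBC·BBC·AAB·BBC·BBC·AAB·CB·AAB·AAB·AAB·CB·AAB·AAB·CB·BBC·BBC·AAB·AAB·AAB·CB·AAB·AAB·CB·BBC·BBC·AAB·AAB·AAB·CB·AAB·AAB·CB·BBC·BBC·AAB·CB·AAB·BBC·BBC·AAB·AAB·AAB·CB·AAB·AAB·CB·BBC·BBC·AAB·AAB·AAB·CB·AAB·AAB·CB·BBC·BBC·AAB·CB·AAB·BBC·BBC·AAB
    A ↦ BBC
    B ↦ AAB
    C ↦ CB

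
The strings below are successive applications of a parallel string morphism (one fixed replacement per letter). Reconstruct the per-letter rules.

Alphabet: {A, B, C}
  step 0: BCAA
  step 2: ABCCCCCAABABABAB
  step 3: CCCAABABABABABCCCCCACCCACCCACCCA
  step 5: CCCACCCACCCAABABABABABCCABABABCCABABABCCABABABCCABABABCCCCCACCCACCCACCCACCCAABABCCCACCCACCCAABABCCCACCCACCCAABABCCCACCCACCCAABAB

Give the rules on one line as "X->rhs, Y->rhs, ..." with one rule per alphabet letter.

A->CC, B->CA, C->AB

  step 2 ⇒ step 3: ABCCCCCAABABABAB ⇒ CC·CA·AB·AB·AB·AB·AB·CC·CC·CA·CC·CA·CC·CA·CC·CA
    A ↦ CC
    B ↦ CA
    C ↦ AB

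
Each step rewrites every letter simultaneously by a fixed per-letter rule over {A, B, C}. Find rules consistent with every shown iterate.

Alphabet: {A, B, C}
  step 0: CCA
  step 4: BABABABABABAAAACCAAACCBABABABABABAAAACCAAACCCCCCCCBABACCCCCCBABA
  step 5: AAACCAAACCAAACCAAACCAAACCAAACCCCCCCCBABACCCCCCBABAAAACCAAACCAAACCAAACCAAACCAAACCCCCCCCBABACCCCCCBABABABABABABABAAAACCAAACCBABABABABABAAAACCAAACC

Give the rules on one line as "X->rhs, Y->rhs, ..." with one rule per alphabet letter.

  step 4 ⇒ step 5: BABABABABABAAAACCAAACCBABABABABABAAAACCAAACCCCCCCCBABACCCCCCBABA ⇒ AAA·CC·AAA·CC·AAA·CC·AAA·CC·AAA·CC·AAA·CC·CC·CC·CC·BA·BA·CC·CC·CC·BA·BA·AAA·CC·AAA·CC·AAA·CC·AAA·CC·AAA·CC·AAA·CC·CC·CC·CC·BA·BA·CC·CC·CC·BA·BA·BA·BA·BA·BA·BA·BA·AAA·CC·AAA·CC·BA·BA·BA·BA·BA·BA·AAA·CC·AAA·CC
    A ↦ CC
    B ↦ AAA
    C ↦ BA

A->CC, B->AAA, C->BA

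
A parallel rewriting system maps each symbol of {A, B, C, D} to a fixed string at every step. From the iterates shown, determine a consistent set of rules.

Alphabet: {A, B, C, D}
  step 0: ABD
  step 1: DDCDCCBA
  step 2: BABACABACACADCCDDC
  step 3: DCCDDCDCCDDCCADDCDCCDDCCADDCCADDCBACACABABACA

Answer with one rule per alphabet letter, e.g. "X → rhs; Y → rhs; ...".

A->DDC, B->DCC, C->CA, D->BA

  step 2 ⇒ step 3: BABACABACACADCCDDC ⇒ DCC·DDC·DCC·DDC·CA·DDC·DCC·DDC·CA·DDC·CA·DDC·BA·CA·CA·BA·BA·CA
    A ↦ DDC
    B ↦ DCC
    C ↦ CA
    D ↦ BA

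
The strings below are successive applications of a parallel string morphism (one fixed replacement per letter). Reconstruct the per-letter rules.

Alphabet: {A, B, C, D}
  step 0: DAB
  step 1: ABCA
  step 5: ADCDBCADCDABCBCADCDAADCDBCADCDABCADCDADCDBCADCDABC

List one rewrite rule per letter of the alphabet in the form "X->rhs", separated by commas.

  step 0 ⇒ step 1: DAB ⇒ A·BC·A
    A ↦ BC
    B ↦ A
    D ↦ A
    C ↦ DCD  (constrained at step 1)

A->BC, B->A, C->DCD, D->A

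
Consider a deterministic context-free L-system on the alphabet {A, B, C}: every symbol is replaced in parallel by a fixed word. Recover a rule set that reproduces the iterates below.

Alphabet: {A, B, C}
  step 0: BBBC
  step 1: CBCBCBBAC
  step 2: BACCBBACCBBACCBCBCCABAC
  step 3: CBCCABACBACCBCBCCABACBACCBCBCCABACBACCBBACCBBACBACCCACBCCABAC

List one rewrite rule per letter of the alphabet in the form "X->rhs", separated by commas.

A->CCA, B->CB, C->BAC

  step 2 ⇒ step 3: BACCBBACCBBACCBCBCCABAC ⇒ CB·CCA·BAC·BAC·CB·CB·CCA·BAC·BAC·CB·CB·CCA·BAC·BAC·CB·BAC·CB·BAC·BAC·CCA·CB·CCA·BAC
    A ↦ CCA
    B ↦ CB
    C ↦ BAC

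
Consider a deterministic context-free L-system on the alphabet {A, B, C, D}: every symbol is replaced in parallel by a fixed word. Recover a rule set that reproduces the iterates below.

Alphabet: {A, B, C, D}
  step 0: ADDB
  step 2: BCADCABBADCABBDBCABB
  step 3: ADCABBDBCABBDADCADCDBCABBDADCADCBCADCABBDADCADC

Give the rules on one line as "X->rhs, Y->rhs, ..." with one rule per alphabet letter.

A->D, B->ADC, C->ABB, D->BC

  step 2 ⇒ step 3: BCADCABBADCABBDBCABB ⇒ ADC·ABB·D·BC·ABB·D·ADC·ADC·D·BC·ABB·D·ADC·ADC·BC·ADC·ABB·D·ADC·ADC
    A ↦ D
    B ↦ ADC
    C ↦ ABB
    D ↦ BC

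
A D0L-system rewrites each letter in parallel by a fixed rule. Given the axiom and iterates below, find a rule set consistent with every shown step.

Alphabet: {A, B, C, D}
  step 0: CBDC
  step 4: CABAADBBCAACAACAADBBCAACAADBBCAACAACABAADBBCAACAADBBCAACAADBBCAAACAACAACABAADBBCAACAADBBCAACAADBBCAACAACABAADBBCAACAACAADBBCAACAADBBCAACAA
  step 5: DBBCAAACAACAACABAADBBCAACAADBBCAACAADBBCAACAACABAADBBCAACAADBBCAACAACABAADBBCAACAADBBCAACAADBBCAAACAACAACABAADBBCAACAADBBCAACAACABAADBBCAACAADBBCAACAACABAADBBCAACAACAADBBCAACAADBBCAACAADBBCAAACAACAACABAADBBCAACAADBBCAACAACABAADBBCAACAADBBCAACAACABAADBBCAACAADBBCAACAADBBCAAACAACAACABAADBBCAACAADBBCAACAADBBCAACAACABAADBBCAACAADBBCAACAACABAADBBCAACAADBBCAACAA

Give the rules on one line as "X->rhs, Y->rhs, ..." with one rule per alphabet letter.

  step 4 ⇒ step 5: CABAADBBCAACAACAADBBCAACAADBBCAACAACABAADBBCAACAADBBCAACAADBBCAAACAACAACABAADBBCAACAADBBCAACAADBBCAACAACABAADBBCAACAACAADBBCAACAADBBCAACAA ⇒ DBB·CAA·A·CAA·CAA·CAB·A·A·DBB·CAA·CAA·DBB·CAA·CAA·DBB·CAA·CAA·CAB·A·A·DBB·CAA·CAA·DBB·CAA·CAA·CAB·A·A·DBB·CAA·CAA·DBB·CAA·CAA·DBB·CAA·A·CAA·CAA·CAB·A·A·DBB·CAA·CAA·DBB·CAA·CAA·CAB·A·A·DBB·CAA·CAA·DBB·CAA·CAA·CAB·A·A·DBB·CAA·CAA·CAA·DBB·CAA·CAA·DBB·CAA·CAA·DBB·CAA·A·CAA·CAA·CAB·A·A·DBB·CAA·CAA·DBB·CAA·CAA·CAB·A·A·DBB·CAA·CAA·DBB·CAA·CAA·CAB·A·A·DBB·CAA·CAA·DBB·CAA·CAA·DBB·CAA·A·CAA·CAA·CAB·A·A·DBB·CAA·CAA·DBB·CAA·CAA·DBB·CAA·CAA·CAB·A·A·DBB·CAA·CAA·DBB·CAA·CAA·CAB·A·A·DBB·CAA·CAA·DBB·CAA·CAA
    A ↦ CAA
    B ↦ A
    C ↦ DBB
    D ↦ CAB

A->CAA, B->A, C->DBB, D->CAB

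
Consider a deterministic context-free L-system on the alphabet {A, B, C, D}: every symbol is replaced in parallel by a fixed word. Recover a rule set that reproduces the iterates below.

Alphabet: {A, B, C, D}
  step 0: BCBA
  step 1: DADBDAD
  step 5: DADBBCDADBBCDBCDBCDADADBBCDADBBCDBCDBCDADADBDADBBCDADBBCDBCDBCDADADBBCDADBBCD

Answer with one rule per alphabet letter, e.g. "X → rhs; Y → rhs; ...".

  step 0 ⇒ step 1: BCBA ⇒ DA·DB·DA·D
    A ↦ D
    B ↦ DA
    C ↦ DB
    D ↦ BC  (constrained at step 1)

A->D, B->DA, C->DB, D->BC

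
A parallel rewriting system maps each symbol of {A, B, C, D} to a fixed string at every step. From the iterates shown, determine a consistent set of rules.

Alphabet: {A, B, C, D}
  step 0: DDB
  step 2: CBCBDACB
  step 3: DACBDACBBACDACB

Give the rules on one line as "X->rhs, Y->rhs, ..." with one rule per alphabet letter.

  step 2 ⇒ step 3: CBCBDACB ⇒ DA·CB·DA·CB·B·AC·DA·CB
    A ↦ AC
    B ↦ CB
    C ↦ DA
    D ↦ B

A->AC, B->CB, C->DA, D->B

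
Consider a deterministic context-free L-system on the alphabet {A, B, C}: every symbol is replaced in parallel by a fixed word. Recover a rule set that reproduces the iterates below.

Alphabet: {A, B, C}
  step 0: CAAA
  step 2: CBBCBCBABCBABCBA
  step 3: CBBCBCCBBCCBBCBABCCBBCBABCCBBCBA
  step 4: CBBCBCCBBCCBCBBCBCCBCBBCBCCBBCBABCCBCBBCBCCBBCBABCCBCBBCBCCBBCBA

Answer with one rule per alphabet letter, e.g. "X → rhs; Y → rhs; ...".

A->BA, B->BC, C->CB

  step 3 ⇒ step 4: CBBCBCCBBCCBBCBABCCBBCBABCCBBCBA ⇒ CB·BC·BC·CB·BC·CB·CB·BC·BC·CB·CB·BC·BC·CB·BC·BA·BC·CB·CB·BC·BC·CB·BC·BA·BC·CB·CB·BC·BC·CB·BC·BA
    A ↦ BA
    B ↦ BC
    C ↦ CB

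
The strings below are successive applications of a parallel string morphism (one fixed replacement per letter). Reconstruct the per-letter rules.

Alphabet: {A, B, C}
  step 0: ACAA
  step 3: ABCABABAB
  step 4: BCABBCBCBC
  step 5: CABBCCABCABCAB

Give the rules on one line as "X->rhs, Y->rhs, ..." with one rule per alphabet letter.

  step 4 ⇒ step 5: BCABBCBCBC ⇒ C·AB·B·C·C·AB·C·AB·C·AB
    A ↦ B
    B ↦ C
    C ↦ AB

A->B, B->C, C->AB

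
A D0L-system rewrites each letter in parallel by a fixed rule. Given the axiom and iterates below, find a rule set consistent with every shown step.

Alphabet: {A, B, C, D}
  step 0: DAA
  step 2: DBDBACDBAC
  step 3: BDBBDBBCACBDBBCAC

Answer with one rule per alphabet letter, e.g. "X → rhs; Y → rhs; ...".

A->BC, B->DB, C->AC, D->B

  step 2 ⇒ step 3: DBDBACDBAC ⇒ B·DB·B·DB·BC·AC·B·DB·BC·AC
    A ↦ BC
    B ↦ DB
    C ↦ AC
    D ↦ B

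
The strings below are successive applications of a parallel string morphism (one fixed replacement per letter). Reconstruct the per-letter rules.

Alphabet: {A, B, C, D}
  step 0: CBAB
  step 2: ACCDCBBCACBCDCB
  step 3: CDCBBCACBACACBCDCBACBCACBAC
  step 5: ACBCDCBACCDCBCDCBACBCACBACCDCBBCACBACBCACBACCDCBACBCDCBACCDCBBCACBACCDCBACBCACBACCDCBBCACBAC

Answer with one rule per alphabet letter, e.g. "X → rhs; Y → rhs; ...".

  step 2 ⇒ step 3: ACCDCBBCACBCDCB ⇒ CDC·B·B·CAC·B·AC·AC·B·CDC·B·AC·B·CAC·B·AC
    A ↦ CDC
    B ↦ AC
    C ↦ B
    D ↦ CAC

A->CDC, B->AC, C->B, D->CAC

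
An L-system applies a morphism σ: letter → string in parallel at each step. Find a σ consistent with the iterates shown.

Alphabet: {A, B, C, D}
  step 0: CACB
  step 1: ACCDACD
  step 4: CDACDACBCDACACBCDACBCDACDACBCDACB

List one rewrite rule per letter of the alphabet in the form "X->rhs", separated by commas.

A->CD, B->D, C->AC, D->B

  step 0 ⇒ step 1: CACB ⇒ AC·CD·AC·D
    A ↦ CD
    B ↦ D
    C ↦ AC
    D ↦ B  (constrained at step 1)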